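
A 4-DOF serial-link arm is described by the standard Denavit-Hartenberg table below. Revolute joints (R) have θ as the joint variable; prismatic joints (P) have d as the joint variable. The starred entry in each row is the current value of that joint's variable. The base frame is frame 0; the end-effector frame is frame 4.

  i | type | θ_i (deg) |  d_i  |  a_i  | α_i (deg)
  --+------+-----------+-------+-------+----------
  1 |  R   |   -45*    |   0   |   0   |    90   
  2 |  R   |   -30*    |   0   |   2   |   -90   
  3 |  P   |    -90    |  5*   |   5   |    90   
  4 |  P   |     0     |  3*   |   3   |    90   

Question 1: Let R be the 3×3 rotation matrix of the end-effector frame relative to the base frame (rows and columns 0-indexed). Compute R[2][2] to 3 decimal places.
-0.866

End-effector z-axis (col 2 of R) = (-0.3536,0.3536,-0.8660)
R[2][2] = -0.8660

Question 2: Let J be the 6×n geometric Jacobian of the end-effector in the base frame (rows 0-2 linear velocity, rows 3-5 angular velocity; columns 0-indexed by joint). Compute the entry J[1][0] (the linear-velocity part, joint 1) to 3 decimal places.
axis z_0 = ẑ; lever o_n−o_0 = (-4.5015,-6.8122,4.8301)
cross product → J_v[:, 0] = (6.8122,-4.5015,0.0000)
J_ω[:, 0] = z_0
entry J[1][0] = -4.5015

-4.501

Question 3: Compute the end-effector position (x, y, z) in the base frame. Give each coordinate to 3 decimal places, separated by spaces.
after link 1: o_1 = (0.0000, 0.0000, 0.0000)
after link 2: o_2 = (1.2247, -1.2247, -1.0000)
after link 3: o_3 = (-0.5430, -6.5280, 3.3301)
after link 4: o_4 = (-4.5015, -6.8122, 4.8301)

-4.501 -6.812 4.830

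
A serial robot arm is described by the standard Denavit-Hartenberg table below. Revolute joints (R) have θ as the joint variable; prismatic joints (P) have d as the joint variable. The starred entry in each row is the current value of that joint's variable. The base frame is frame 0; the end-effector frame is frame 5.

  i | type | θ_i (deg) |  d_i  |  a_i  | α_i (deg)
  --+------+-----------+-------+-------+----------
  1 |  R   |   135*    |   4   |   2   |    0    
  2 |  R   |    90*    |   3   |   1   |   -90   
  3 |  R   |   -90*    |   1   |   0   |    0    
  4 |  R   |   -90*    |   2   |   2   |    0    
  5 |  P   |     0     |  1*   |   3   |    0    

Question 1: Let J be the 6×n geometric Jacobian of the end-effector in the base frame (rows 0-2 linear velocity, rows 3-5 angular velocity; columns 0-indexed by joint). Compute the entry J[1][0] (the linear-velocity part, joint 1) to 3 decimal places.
axis z_0 = ẑ; lever o_n−o_0 = (4.2426,1.4142,7.0000)
cross product → J_v[:, 0] = (-1.4142,4.2426,0.0000)
J_ω[:, 0] = z_0
entry J[1][0] = 4.2426

4.243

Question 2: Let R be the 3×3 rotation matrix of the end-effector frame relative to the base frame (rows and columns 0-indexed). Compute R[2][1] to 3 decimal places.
1.000

End-effector y-axis (col 1 of R) = (-0.0000,-0.0000,1.0000)
R[2][1] = 1.0000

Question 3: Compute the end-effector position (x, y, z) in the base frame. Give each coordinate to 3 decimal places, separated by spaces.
after link 1: o_1 = (-1.4142, 1.4142, 4.0000)
after link 2: o_2 = (-2.1213, 0.7071, 7.0000)
after link 3: o_3 = (-1.4142, 0.0000, 7.0000)
after link 4: o_4 = (1.4142, -0.0000, 7.0000)
after link 5: o_5 = (4.2426, 1.4142, 7.0000)

4.243 1.414 7.000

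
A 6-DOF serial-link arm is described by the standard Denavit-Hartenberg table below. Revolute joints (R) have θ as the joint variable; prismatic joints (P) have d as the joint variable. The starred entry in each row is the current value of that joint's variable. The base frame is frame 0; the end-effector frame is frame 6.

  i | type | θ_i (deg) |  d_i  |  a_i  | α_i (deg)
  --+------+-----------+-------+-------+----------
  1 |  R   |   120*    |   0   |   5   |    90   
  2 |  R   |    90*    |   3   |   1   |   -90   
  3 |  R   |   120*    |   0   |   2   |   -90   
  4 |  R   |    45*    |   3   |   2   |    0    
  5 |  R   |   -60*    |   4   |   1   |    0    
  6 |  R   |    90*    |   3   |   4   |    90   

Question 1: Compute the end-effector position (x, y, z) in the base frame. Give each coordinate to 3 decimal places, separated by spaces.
after link 1: o_1 = (-2.5000, 4.3301, 0.0000)
after link 2: o_2 = (0.0981, 5.8301, 1.0000)
after link 3: o_3 = (-1.4019, 4.9641, 0.0000)
after link 4: o_4 = (-1.8707, 6.3265, -3.3052)
after link 5: o_5 = (-0.7336, 6.6841, -7.2522)
after link 6: o_6 = (-2.1429, 10.3318, -10.3680)

-2.143 10.332 -10.368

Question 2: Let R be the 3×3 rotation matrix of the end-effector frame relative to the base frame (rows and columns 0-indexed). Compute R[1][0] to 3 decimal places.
0.724

End-effector x-axis (col 0 of R) = (-0.6771,0.7244,-0.1294)
R[1][0] = 0.7244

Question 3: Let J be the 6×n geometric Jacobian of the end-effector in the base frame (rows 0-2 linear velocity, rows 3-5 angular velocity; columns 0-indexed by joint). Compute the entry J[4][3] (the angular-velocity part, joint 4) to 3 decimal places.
0.250

axis z_3 = (0.4330,0.2500,-0.8660); lever o_n−o_3 = (-0.7410,5.3677,-10.3680)
cross product → J_v[:, 3] = (2.0566,5.1312,2.5095)
J_ω[:, 3] = z_3
entry J[4][3] = 0.2500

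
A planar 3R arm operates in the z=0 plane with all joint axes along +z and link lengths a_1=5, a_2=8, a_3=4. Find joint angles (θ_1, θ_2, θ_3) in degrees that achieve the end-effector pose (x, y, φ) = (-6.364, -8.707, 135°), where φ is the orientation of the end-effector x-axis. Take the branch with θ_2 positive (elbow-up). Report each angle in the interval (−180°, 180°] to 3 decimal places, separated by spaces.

wrist centre = target − a_3·(cos φ, sin φ) = (-3.5356, -11.5354)
cos θ_2 = (145.5664−5²−8²)/(2·5·8) = 0.7071; θ_2 = 45.0022° (elbow-up)
β = atan2(-11.5354,-3.5356) = -107.0401°; ψ = atan2(5.6571,10.6566) = 27.9616°
θ_1 = β − ψ = -135.0017°
θ_3 = φ − θ_1 − θ_2 = -135.0005° (wrapped to (-180°,180°])

-135.002 45.002 -135.000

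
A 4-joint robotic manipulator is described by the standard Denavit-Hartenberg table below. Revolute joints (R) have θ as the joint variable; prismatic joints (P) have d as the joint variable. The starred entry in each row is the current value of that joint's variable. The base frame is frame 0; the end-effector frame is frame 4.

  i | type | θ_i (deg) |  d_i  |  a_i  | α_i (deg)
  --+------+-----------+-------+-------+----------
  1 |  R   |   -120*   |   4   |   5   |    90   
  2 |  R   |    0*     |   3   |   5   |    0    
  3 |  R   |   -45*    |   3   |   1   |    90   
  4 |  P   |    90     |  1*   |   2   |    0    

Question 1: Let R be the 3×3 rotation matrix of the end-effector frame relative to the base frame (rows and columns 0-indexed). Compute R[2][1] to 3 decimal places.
0.707

End-effector y-axis (col 1 of R) = (0.3536,0.6124,0.7071)
R[2][1] = 0.7071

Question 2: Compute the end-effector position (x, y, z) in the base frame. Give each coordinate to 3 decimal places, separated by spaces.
after link 1: o_1 = (-2.5000, -4.3301, 4.0000)
after link 2: o_2 = (-7.5981, -7.1603, 4.0000)
after link 3: o_3 = (-10.5497, -6.2726, 3.2929)
after link 4: o_4 = (-11.9282, -4.6603, 2.5858)

-11.928 -4.660 2.586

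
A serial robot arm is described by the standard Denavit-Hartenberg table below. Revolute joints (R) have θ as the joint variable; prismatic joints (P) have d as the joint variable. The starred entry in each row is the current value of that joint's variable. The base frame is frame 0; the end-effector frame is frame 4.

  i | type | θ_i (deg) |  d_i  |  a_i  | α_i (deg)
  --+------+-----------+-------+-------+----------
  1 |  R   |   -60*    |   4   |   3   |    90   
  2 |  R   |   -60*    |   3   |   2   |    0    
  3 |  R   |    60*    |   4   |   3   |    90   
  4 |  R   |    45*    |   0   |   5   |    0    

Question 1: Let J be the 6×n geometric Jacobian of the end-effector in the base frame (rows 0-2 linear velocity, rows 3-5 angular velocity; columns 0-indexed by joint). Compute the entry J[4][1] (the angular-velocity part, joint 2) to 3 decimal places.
axis z_1 = (-0.8660,-0.5000,0.0000); lever o_n−o_1 = (-5.3563,-11.7937,-1.7321)
cross product → J_v[:, 1] = (0.8660,-1.5000,7.5355)
J_ω[:, 1] = z_1
entry J[4][1] = -0.5000

-0.500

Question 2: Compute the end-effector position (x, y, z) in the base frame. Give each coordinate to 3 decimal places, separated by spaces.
-3.856 -14.392 2.268

after link 1: o_1 = (1.5000, -2.5981, 4.0000)
after link 2: o_2 = (-0.5981, -4.9641, 2.2679)
after link 3: o_3 = (-2.5622, -9.5622, 2.2679)
after link 4: o_4 = (-3.8563, -14.3918, 2.2679)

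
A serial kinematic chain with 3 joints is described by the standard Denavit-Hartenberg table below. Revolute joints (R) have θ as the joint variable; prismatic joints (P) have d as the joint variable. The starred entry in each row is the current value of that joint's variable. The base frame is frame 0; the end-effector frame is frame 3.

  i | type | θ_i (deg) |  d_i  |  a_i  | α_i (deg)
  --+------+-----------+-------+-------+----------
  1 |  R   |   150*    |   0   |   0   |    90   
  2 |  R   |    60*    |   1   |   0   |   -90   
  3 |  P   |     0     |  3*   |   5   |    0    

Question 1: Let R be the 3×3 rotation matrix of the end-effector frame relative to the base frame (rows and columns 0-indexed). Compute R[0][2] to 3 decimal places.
End-effector z-axis (col 2 of R) = (0.7500,-0.4330,0.5000)
R[0][2] = 0.7500

0.750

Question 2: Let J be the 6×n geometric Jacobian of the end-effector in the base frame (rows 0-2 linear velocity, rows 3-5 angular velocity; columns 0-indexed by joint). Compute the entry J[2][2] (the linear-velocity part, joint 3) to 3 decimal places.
prismatic axis z_2 = (0.7500,-0.4330,0.5000)
J_v[:, 2] = z_2; J_ω[:, 2] = (0,0,0)
entry J[2][2] = 0.5000

0.500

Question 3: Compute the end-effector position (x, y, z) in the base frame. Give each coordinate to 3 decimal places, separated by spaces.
0.585 0.817 5.830

after link 1: o_1 = (0.0000, 0.0000, 0.0000)
after link 2: o_2 = (0.5000, 0.8660, 0.0000)
after link 3: o_3 = (0.5849, 0.8170, 5.8301)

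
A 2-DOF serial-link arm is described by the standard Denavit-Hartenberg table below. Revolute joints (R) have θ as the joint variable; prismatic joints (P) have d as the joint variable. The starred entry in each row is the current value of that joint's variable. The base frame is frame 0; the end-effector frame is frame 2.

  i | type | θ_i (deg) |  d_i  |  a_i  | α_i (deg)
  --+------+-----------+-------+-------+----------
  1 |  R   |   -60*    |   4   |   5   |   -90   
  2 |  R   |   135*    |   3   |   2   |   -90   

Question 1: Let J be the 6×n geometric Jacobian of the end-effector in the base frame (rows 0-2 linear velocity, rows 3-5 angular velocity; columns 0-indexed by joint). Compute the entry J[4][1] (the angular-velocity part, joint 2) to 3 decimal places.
axis z_1 = (0.8660,0.5000,0.0000); lever o_n−o_1 = (1.8910,2.7247,-1.4142)
cross product → J_v[:, 1] = (-0.7071,1.2247,1.4142)
J_ω[:, 1] = z_1
entry J[4][1] = 0.5000

0.500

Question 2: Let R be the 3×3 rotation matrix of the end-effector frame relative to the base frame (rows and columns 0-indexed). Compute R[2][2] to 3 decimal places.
0.707

End-effector z-axis (col 2 of R) = (-0.3536,0.6124,0.7071)
R[2][2] = 0.7071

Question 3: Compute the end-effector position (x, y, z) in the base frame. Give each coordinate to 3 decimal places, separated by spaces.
4.391 -1.605 2.586

after link 1: o_1 = (2.5000, -4.3301, 4.0000)
after link 2: o_2 = (4.3910, -1.6054, 2.5858)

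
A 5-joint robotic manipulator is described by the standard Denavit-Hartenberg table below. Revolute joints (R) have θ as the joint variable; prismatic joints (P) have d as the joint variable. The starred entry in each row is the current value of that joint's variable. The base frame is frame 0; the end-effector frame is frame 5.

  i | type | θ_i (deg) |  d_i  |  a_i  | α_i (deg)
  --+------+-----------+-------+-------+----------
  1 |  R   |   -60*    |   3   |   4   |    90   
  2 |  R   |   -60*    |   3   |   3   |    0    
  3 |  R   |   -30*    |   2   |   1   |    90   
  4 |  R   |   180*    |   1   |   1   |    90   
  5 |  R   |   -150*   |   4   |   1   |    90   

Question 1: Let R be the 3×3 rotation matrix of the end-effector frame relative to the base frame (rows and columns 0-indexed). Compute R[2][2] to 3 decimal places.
End-effector z-axis (col 2 of R) = (-0.4330,0.7500,-0.5000)
R[2][2] = -0.5000

-0.500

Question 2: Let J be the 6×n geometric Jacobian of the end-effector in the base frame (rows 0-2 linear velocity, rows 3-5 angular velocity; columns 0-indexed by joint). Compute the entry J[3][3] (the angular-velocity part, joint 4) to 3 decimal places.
-0.500

axis z_3 = (-0.5000,0.8660,-0.0000); lever o_n−o_3 = (-3.7141,-1.5670,0.1340)
cross product → J_v[:, 3] = (0.1160,0.0670,4.0000)
J_ω[:, 3] = z_3
entry J[3][3] = -0.5000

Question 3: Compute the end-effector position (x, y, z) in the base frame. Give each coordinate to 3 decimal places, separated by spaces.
-5.294 -8.830 -0.464

after link 1: o_1 = (2.0000, -3.4641, 3.0000)
after link 2: o_2 = (0.1519, -6.2631, 0.4019)
after link 3: o_3 = (-1.5801, -7.2631, -0.5981)
after link 4: o_4 = (-2.0801, -6.3971, 0.4019)
after link 5: o_5 = (-5.2942, -8.8301, -0.4641)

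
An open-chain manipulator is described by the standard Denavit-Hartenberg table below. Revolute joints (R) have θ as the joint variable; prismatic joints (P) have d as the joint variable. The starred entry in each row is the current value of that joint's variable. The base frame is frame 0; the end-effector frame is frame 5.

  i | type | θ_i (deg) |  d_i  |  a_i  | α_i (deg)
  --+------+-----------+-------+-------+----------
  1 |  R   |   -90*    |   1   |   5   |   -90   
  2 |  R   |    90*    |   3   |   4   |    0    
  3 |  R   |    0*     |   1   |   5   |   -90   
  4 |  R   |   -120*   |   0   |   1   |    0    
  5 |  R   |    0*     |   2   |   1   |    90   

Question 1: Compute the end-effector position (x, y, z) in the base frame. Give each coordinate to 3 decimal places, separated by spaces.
after link 1: o_1 = (0.0000, -5.0000, 1.0000)
after link 2: o_2 = (3.0000, -5.0000, -3.0000)
after link 3: o_3 = (4.0000, -5.0000, -8.0000)
after link 4: o_4 = (4.8660, -5.0000, -7.5000)
after link 5: o_5 = (5.7321, -3.0000, -7.0000)

5.732 -3.000 -7.000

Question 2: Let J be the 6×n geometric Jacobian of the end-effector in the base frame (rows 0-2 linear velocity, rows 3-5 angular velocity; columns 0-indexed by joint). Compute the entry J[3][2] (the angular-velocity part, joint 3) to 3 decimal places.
axis z_2 = (1.0000,0.0000,0.0000); lever o_n−o_2 = (2.7321,2.0000,-4.0000)
cross product → J_v[:, 2] = (-0.0000,4.0000,2.0000)
J_ω[:, 2] = z_2
entry J[3][2] = 1.0000

1.000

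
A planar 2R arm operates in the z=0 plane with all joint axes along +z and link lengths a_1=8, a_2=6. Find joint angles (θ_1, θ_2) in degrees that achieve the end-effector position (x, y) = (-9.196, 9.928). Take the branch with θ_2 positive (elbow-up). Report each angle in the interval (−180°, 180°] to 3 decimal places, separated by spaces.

119.997 30.008

cos θ_2 = (183.1316−8²−6²)/(2·8·6) = 0.8660; θ_2 = 30.0082° (elbow-up)
β = atan2(9.9280,-9.1960) = 132.8080°; ψ = atan2(3.0007,13.1957) = 12.8113°
θ_1 = β − ψ = 119.9967°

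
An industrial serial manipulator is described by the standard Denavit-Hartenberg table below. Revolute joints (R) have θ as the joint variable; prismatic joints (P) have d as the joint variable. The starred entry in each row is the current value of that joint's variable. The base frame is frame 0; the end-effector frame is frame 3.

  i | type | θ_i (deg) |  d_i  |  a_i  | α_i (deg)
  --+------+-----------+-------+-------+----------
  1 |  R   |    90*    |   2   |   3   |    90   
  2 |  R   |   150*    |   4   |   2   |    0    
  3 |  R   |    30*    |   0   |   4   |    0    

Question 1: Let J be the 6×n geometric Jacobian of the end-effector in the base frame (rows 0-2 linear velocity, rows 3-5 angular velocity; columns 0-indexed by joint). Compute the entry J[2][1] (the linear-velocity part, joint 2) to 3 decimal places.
axis z_1 = (1.0000,-0.0000,0.0000); lever o_n−o_1 = (4.0000,-5.7321,1.0000)
cross product → J_v[:, 1] = (0.0000,-1.0000,-5.7321)
J_ω[:, 1] = z_1
entry J[2][1] = -5.7321

-5.732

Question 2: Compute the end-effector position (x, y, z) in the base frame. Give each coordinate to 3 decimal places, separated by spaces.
4.000 -2.732 3.000

after link 1: o_1 = (0.0000, 3.0000, 2.0000)
after link 2: o_2 = (4.0000, 1.2679, 3.0000)
after link 3: o_3 = (4.0000, -2.7321, 3.0000)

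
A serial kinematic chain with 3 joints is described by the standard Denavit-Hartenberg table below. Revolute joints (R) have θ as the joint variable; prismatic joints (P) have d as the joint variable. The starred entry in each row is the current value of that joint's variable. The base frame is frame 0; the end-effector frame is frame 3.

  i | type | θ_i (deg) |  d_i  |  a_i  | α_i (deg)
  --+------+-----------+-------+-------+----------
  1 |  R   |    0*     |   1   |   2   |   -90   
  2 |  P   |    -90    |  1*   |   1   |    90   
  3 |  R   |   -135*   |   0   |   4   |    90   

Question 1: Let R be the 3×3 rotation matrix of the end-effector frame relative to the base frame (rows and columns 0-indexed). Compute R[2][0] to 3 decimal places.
End-effector x-axis (col 0 of R) = (-0.0000,-0.7071,-0.7071)
R[2][0] = -0.7071

-0.707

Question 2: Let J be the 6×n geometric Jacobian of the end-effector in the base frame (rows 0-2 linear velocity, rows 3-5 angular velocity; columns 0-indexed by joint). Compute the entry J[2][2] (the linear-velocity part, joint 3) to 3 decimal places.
2.828

axis z_2 = (-1.0000,0.0000,0.0000); lever o_n−o_2 = (-0.0000,-2.8284,-2.8284)
cross product → J_v[:, 2] = (0.0000,-2.8284,2.8284)
J_ω[:, 2] = z_2
entry J[2][2] = 2.8284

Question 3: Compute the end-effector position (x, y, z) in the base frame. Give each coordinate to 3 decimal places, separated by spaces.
after link 1: o_1 = (2.0000, 0.0000, 1.0000)
after link 2: o_2 = (2.0000, 1.0000, 2.0000)
after link 3: o_3 = (2.0000, -1.8284, -0.8284)

2.000 -1.828 -0.828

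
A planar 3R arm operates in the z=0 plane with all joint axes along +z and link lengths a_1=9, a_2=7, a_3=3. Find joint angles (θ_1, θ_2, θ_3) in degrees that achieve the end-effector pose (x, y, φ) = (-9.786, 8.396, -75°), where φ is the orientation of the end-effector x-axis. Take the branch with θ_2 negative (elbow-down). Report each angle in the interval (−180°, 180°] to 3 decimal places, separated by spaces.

wrist centre = target − a_3·(cos φ, sin φ) = (-10.5625, 11.2938)
cos θ_2 = (239.1149−9²−7²)/(2·9·7) = 0.8660; θ_2 = -30.0039° (elbow-down)
β = atan2(11.2938,-10.5625) = 133.0836°; ψ = atan2(-3.5004,15.0619) = -13.0834°
θ_1 = β − ψ = 146.1669°
θ_3 = φ − θ_1 − θ_2 = 168.8370° (wrapped to (-180°,180°])

146.167 -30.004 168.837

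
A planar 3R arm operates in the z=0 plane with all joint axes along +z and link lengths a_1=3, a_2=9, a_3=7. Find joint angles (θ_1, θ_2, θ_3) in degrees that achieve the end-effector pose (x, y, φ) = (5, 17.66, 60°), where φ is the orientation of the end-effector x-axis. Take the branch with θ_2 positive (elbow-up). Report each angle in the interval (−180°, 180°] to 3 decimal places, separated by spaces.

59.990 30.013 -30.003

wrist centre = target − a_3·(cos φ, sin φ) = (1.5000, 11.5978)
cos θ_2 = (136.7595−3²−9²)/(2·3·9) = 0.8659; θ_2 = 30.0125° (elbow-up)
β = atan2(11.5978,1.5000) = 82.6306°; ψ = atan2(4.5017,10.7932) = 22.6403°
θ_1 = β − ψ = 59.9903°
θ_3 = φ − θ_1 − θ_2 = -30.0028° (wrapped to (-180°,180°])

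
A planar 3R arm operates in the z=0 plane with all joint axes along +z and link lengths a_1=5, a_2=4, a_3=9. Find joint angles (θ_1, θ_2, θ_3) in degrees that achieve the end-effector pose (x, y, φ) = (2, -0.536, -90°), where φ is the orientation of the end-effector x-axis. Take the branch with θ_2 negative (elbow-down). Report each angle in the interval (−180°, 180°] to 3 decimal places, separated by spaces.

wrist centre = target − a_3·(cos φ, sin φ) = (2.0000, 8.4640)
cos θ_2 = (75.6393−5²−4²)/(2·5·4) = 0.8660; θ_2 = -30.0049° (elbow-down)
β = atan2(8.4640,2.0000) = 76.7052°; ψ = atan2(-2.0003,8.4639) = -13.2969°
θ_1 = β − ψ = 90.0020°
θ_3 = φ − θ_1 − θ_2 = -149.9971° (wrapped to (-180°,180°])

90.002 -30.005 -149.997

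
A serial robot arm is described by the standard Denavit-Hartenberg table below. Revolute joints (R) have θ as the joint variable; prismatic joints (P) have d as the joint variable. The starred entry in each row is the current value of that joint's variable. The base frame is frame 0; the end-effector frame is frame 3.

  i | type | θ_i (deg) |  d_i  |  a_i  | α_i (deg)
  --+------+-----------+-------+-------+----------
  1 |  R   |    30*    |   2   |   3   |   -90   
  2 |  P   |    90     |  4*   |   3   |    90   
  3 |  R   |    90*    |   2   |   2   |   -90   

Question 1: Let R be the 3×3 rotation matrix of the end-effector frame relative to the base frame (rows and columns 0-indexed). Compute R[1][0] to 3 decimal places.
End-effector x-axis (col 0 of R) = (-0.5000,0.8660,0.0000)
R[1][0] = 0.8660

0.866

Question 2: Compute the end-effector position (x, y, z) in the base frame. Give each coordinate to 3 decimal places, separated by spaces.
1.330 7.696 -1.000

after link 1: o_1 = (2.5981, 1.5000, 2.0000)
after link 2: o_2 = (0.5981, 4.9641, -1.0000)
after link 3: o_3 = (1.3301, 7.6962, -1.0000)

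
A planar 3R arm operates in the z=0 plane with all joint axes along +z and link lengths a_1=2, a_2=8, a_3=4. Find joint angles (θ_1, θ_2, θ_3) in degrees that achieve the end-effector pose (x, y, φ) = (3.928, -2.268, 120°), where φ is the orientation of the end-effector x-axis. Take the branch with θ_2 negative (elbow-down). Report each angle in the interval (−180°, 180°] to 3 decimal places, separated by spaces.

31.929 -90.003 178.074

wrist centre = target − a_3·(cos φ, sin φ) = (5.9280, -5.7321)
cos θ_2 = (67.9982−2²−8²)/(2·2·8) = -0.0001; θ_2 = -90.0033° (elbow-down)
β = atan2(-5.7321,5.9280) = -44.0375°; ψ = atan2(-8.0000,1.9995) = -75.9668°
θ_1 = β − ψ = 31.9294°
θ_3 = φ − θ_1 − θ_2 = 178.0739° (wrapped to (-180°,180°])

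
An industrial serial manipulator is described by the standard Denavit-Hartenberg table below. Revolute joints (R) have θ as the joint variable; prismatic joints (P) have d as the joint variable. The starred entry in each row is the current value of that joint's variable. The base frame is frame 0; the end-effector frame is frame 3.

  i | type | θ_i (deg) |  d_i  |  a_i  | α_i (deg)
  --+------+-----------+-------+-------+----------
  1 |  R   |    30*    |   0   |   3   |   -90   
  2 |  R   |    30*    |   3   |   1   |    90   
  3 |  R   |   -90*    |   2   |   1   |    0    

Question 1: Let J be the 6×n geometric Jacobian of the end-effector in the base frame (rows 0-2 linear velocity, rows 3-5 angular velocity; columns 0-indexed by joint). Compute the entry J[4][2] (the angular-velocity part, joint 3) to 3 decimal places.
0.250

axis z_2 = (0.4330,0.2500,0.8660); lever o_n−o_2 = (1.3660,-0.3660,1.7321)
cross product → J_v[:, 2] = (0.7500,0.4330,-0.5000)
J_ω[:, 2] = z_2
entry J[4][2] = 0.2500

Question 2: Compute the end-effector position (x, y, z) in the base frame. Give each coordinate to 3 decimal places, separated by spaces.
after link 1: o_1 = (2.5981, 1.5000, 0.0000)
after link 2: o_2 = (1.8481, 4.5311, -0.5000)
after link 3: o_3 = (3.2141, 4.1651, 1.2321)

3.214 4.165 1.232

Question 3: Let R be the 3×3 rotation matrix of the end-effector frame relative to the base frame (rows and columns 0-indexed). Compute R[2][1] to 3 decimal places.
-0.500

End-effector y-axis (col 1 of R) = (0.7500,0.4330,-0.5000)
R[2][1] = -0.5000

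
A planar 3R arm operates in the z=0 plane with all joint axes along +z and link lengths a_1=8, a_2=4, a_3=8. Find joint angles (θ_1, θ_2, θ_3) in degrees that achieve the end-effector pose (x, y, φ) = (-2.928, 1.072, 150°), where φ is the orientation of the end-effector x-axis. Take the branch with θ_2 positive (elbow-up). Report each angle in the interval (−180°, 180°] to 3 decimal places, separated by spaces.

-59.997 149.999 59.998

wrist centre = target − a_3·(cos φ, sin φ) = (4.0002, -2.9280)
cos θ_2 = (24.5748−8²−4²)/(2·8·4) = -0.8660; θ_2 = 149.9992° (elbow-up)
β = atan2(-2.9280,4.0002) = -36.2027°; ψ = atan2(2.0000,4.5359) = 23.7943°
θ_1 = β − ψ = -59.9971°
θ_3 = φ − θ_1 − θ_2 = 59.9979° (wrapped to (-180°,180°])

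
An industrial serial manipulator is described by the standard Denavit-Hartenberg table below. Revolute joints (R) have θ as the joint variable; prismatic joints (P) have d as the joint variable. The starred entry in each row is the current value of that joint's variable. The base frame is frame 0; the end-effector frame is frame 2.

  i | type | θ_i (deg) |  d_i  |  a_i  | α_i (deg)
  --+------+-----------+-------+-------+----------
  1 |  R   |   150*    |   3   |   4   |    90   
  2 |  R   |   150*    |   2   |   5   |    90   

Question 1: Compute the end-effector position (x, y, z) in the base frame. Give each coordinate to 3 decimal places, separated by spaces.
after link 1: o_1 = (-3.4641, 2.0000, 3.0000)
after link 2: o_2 = (1.2859, 1.5670, 5.5000)

1.286 1.567 5.500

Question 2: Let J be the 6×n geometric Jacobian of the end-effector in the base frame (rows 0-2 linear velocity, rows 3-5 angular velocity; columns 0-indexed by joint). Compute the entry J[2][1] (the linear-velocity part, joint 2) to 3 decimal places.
-4.330

axis z_1 = (0.5000,0.8660,0.0000); lever o_n−o_1 = (4.7500,-0.4330,2.5000)
cross product → J_v[:, 1] = (2.1651,-1.2500,-4.3301)
J_ω[:, 1] = z_1
entry J[2][1] = -4.3301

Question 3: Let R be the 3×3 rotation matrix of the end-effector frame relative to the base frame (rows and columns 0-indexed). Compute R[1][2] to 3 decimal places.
0.250

End-effector z-axis (col 2 of R) = (-0.4330,0.2500,0.8660)
R[1][2] = 0.2500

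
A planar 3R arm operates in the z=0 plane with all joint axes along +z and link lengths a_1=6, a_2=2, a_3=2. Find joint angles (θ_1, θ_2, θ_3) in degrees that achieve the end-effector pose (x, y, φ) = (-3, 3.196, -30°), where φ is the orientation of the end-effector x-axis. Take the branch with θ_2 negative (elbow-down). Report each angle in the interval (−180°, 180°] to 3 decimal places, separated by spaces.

156.871 -90.003 -96.868

wrist centre = target − a_3·(cos φ, sin φ) = (-4.7321, 4.1960)
cos θ_2 = (39.9987−6²−2²)/(2·6·2) = -0.0001; θ_2 = -90.0031° (elbow-down)
β = atan2(4.1960,-4.7321) = 138.4360°; ψ = atan2(-2.0000,5.9999) = -18.4353°
θ_1 = β − ψ = 156.8712°
θ_3 = φ − θ_1 − θ_2 = -96.8682° (wrapped to (-180°,180°])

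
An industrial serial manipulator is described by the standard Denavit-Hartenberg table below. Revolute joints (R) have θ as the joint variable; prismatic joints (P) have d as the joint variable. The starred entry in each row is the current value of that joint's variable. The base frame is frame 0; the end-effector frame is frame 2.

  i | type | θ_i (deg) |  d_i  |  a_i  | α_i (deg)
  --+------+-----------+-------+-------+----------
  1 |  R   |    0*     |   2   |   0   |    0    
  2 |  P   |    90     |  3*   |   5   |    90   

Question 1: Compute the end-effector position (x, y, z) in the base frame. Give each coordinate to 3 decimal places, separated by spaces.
after link 1: o_1 = (0.0000, 0.0000, 2.0000)
after link 2: o_2 = (0.0000, 5.0000, 5.0000)

0.000 5.000 5.000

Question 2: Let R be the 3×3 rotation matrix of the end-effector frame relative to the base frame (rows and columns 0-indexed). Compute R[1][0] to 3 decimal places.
1.000

End-effector x-axis (col 0 of R) = (0.0000,1.0000,0.0000)
R[1][0] = 1.0000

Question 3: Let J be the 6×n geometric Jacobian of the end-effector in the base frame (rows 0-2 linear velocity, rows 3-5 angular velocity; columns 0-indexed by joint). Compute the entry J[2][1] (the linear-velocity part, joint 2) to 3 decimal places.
1.000

prismatic axis z_1 = (0.0000,0.0000,1.0000)
J_v[:, 1] = z_1; J_ω[:, 1] = (0,0,0)
entry J[2][1] = 1.0000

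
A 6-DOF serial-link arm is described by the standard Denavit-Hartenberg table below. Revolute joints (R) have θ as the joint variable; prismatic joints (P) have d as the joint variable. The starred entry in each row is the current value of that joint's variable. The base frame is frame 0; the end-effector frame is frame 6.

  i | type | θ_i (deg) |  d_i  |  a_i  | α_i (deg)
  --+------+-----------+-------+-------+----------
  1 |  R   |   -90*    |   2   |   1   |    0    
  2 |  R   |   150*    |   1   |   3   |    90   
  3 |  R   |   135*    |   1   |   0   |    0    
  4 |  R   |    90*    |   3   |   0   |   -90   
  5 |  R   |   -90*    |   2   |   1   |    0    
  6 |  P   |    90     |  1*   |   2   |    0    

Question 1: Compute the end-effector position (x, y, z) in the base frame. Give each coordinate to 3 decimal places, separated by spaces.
6.184 -0.290 -0.536

after link 1: o_1 = (0.0000, -1.0000, 2.0000)
after link 2: o_2 = (1.5000, 1.5981, 3.0000)
after link 3: o_3 = (2.3660, 1.0981, 3.0000)
after link 4: o_4 = (4.9641, -0.4019, 3.0000)
after link 5: o_5 = (6.5372, 0.3228, 1.5858)
after link 6: o_6 = (6.1837, -0.2896, -0.5355)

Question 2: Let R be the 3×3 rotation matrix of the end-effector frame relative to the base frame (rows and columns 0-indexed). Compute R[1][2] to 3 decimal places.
End-effector z-axis (col 2 of R) = (0.3536,0.6124,-0.7071)
R[1][2] = 0.6124

0.612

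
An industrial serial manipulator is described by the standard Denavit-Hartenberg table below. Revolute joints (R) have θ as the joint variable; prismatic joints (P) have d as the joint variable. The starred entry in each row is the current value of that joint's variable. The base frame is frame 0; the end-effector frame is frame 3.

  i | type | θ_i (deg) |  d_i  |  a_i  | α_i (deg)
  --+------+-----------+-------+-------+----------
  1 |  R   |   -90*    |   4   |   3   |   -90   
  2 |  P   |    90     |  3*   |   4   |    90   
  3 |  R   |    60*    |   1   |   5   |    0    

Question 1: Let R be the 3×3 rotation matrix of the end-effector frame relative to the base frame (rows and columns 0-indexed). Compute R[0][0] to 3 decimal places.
0.866

End-effector x-axis (col 0 of R) = (0.8660,0.0000,-0.5000)
R[0][0] = 0.8660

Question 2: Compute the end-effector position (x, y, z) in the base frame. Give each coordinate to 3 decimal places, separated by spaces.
7.330 -4.000 -2.500

after link 1: o_1 = (0.0000, -3.0000, 4.0000)
after link 2: o_2 = (3.0000, -3.0000, 0.0000)
after link 3: o_3 = (7.3301, -4.0000, -2.5000)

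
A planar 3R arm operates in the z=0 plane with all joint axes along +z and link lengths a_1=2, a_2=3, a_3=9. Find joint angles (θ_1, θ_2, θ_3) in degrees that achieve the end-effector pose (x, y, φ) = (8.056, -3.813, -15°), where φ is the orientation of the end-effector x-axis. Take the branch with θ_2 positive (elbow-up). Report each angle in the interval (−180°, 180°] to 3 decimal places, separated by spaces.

wrist centre = target − a_3·(cos φ, sin φ) = (-0.6373, -1.4836)
cos θ_2 = (2.6073−2²−3²)/(2·2·3) = -0.8661; θ_2 = 150.0033° (elbow-up)
β = atan2(-1.4836,-0.6373) = -113.2472°; ψ = atan2(1.4998,-0.5982) = 111.7429°
θ_1 = β − ψ = -224.9901°
θ_3 = φ − θ_1 − θ_2 = 59.9868° (wrapped to (-180°,180°])

135.010 150.003 59.987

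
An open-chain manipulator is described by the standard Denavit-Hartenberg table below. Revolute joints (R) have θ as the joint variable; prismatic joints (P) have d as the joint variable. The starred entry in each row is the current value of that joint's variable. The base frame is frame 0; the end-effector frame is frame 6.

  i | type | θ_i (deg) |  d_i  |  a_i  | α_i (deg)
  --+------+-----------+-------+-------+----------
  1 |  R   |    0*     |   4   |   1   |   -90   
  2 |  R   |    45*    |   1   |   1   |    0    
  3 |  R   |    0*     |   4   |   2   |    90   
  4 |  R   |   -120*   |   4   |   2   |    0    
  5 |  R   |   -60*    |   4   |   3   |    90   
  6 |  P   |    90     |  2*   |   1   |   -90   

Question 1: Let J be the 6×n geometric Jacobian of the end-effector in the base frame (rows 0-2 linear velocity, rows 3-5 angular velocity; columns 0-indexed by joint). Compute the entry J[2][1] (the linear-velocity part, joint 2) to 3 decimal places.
-5.657

axis z_1 = (0.0000,1.0000,0.0000); lever o_n−o_1 = (5.6569,5.2679,7.0711)
cross product → J_v[:, 1] = (7.0711,0.0000,-5.6569)
J_ω[:, 1] = z_1
entry J[2][1] = -5.6569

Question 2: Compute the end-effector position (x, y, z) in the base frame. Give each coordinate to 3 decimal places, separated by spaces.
6.657 5.268 11.071

after link 1: o_1 = (1.0000, 0.0000, 4.0000)
after link 2: o_2 = (1.7071, 1.0000, 3.2929)
after link 3: o_3 = (3.1213, 5.0000, 1.8787)
after link 4: o_4 = (5.2426, 3.2679, 5.4142)
after link 5: o_5 = (5.9497, 3.2679, 10.3640)
after link 6: o_6 = (6.6569, 5.2679, 11.0711)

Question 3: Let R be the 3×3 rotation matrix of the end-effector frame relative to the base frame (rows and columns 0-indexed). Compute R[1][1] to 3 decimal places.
-1.000

End-effector y-axis (col 1 of R) = (0.0000,-1.0000,-0.0000)
R[1][1] = -1.0000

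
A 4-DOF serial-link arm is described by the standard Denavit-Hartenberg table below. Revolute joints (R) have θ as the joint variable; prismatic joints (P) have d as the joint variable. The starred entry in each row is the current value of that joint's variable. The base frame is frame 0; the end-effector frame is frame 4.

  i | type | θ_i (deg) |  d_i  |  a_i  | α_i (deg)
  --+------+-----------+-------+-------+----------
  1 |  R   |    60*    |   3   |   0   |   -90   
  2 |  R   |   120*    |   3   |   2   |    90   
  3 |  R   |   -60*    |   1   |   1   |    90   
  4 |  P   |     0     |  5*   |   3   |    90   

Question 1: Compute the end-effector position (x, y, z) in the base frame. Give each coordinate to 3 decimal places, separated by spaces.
3.083 -0.589 2.786

after link 1: o_1 = (0.0000, 0.0000, 3.0000)
after link 2: o_2 = (-3.0981, 0.6340, 1.2679)
after link 3: o_3 = (-2.0401, 0.7345, 0.3349)
after link 4: o_4 = (3.0825, -0.5891, 2.7859)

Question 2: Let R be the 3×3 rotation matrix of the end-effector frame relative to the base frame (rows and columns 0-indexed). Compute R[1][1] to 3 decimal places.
0.125

End-effector y-axis (col 1 of R) = (0.6495,0.1250,0.7500)
R[1][1] = 0.1250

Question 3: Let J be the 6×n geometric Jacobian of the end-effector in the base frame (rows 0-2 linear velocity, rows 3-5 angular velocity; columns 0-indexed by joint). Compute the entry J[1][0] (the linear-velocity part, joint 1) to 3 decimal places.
3.083

axis z_0 = ẑ; lever o_n−o_0 = (3.0825,-0.5891,2.7859)
cross product → J_v[:, 0] = (0.5891,3.0825,-0.0000)
J_ω[:, 0] = z_0
entry J[1][0] = 3.0825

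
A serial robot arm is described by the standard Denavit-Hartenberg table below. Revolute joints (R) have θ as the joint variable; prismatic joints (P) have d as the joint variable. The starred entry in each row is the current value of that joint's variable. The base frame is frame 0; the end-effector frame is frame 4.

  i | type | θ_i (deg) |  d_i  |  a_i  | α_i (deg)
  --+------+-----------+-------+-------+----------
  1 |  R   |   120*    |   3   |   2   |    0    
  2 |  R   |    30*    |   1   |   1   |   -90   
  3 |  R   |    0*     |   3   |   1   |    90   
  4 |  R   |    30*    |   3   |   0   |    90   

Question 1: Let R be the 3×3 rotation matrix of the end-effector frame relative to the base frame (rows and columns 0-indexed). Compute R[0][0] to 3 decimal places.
-1.000

End-effector x-axis (col 0 of R) = (-1.0000,0.0000,0.0000)
R[0][0] = -1.0000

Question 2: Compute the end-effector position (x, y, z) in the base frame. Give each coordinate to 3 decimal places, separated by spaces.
-4.232 0.134 7.000

after link 1: o_1 = (-1.0000, 1.7321, 3.0000)
after link 2: o_2 = (-1.8660, 2.2321, 4.0000)
after link 3: o_3 = (-4.2321, 0.1340, 4.0000)
after link 4: o_4 = (-4.2321, 0.1340, 7.0000)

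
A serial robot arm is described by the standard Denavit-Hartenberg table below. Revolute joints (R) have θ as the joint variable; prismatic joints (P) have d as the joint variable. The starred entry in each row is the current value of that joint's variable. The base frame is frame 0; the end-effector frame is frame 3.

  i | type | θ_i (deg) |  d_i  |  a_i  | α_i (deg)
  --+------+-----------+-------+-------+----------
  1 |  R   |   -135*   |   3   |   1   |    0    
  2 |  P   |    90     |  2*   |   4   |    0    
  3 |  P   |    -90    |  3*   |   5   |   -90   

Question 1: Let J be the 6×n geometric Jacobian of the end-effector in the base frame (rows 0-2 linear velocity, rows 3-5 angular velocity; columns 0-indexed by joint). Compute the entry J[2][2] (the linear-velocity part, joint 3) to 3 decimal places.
prismatic axis z_2 = (0.0000,0.0000,1.0000)
J_v[:, 2] = z_2; J_ω[:, 2] = (0,0,0)
entry J[2][2] = 1.0000

1.000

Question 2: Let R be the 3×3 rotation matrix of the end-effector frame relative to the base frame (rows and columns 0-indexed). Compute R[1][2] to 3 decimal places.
End-effector z-axis (col 2 of R) = (0.7071,-0.7071,0.0000)
R[1][2] = -0.7071

-0.707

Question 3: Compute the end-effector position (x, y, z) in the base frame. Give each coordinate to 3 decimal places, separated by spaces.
after link 1: o_1 = (-0.7071, -0.7071, 3.0000)
after link 2: o_2 = (2.1213, -3.5355, 5.0000)
after link 3: o_3 = (-1.4142, -7.0711, 8.0000)

-1.414 -7.071 8.000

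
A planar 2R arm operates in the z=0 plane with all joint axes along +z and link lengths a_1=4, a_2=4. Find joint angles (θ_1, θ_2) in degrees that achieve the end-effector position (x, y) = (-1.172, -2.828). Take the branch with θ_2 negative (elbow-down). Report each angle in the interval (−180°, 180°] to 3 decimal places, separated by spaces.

cos θ_2 = (9.3712−4²−4²)/(2·4·4) = -0.7072; θ_2 = -135.0036° (elbow-down)
β = atan2(-2.8280,-1.1720) = -112.5104°; ψ = atan2(-2.8283,1.1714) = -67.5018°
θ_1 = β − ψ = -45.0087°

-45.009 -135.004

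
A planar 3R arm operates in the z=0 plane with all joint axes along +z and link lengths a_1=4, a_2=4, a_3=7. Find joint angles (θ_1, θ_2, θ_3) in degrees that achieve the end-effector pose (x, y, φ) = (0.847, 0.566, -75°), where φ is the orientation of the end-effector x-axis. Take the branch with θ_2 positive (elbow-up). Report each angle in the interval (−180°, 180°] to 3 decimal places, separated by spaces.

wrist centre = target − a_3·(cos φ, sin φ) = (-0.9647, 7.3275)
cos θ_2 = (54.6227−4²−4²)/(2·4·4) = 0.7070; θ_2 = 45.0120° (elbow-up)
β = atan2(7.3275,-0.9647) = 97.5004°; ψ = atan2(2.8290,6.8278) = 22.5060°
θ_1 = β − ψ = 74.9944°
θ_3 = φ − θ_1 − θ_2 = 164.9936° (wrapped to (-180°,180°])

74.994 45.012 164.994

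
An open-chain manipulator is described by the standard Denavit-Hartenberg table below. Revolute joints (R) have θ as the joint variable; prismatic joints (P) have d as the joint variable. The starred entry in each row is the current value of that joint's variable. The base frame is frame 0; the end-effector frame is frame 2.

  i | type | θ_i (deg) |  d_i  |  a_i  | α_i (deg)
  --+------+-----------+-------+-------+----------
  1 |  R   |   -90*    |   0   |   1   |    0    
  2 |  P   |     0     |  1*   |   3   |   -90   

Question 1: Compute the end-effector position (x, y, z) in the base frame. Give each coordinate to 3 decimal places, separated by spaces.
after link 1: o_1 = (0.0000, -1.0000, 0.0000)
after link 2: o_2 = (0.0000, -4.0000, 1.0000)

0.000 -4.000 1.000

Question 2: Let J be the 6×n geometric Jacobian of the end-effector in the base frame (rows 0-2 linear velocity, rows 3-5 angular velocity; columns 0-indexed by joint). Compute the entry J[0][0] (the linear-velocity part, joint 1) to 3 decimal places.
axis z_0 = ẑ; lever o_n−o_0 = (0.0000,-4.0000,1.0000)
cross product → J_v[:, 0] = (4.0000,0.0000,-0.0000)
J_ω[:, 0] = z_0
entry J[0][0] = 4.0000

4.000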